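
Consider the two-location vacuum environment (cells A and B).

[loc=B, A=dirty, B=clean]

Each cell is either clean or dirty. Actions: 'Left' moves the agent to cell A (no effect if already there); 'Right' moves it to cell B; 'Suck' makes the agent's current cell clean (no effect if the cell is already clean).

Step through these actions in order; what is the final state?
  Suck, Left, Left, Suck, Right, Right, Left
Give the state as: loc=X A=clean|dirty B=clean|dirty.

[1] after Suck: loc=B A=dirty B=clean
[2] after Left: loc=A A=dirty B=clean
[3] after Left: loc=A A=dirty B=clean
[4] after Suck: loc=A A=clean B=clean
[5] after Right: loc=B A=clean B=clean
[6] after Right: loc=B A=clean B=clean
[7] after Left: loc=A A=clean B=clean

loc=A A=clean B=clean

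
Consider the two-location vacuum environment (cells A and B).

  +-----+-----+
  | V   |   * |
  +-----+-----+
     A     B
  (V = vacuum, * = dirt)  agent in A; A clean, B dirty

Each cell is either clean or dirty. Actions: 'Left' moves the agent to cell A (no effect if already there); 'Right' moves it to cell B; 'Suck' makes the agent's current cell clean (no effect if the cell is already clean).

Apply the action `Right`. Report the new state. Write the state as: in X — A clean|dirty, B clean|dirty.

start: in A — A clean, B dirty
step 1/1 (Right): in B — A clean, B dirty

in B — A clean, B dirty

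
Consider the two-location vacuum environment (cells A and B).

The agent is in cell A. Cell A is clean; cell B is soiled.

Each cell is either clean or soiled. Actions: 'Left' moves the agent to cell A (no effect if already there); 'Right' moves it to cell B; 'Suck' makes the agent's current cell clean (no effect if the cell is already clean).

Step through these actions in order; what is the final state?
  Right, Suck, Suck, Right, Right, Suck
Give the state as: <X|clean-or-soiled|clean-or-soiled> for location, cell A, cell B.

<B|clean|clean>

step 1/6 (Right): <B|clean|soiled>
step 2/6 (Suck): <B|clean|clean>
step 3/6 (Suck): <B|clean|clean>
step 4/6 (Right): <B|clean|clean>
step 5/6 (Right): <B|clean|clean>
step 6/6 (Suck): <B|clean|clean>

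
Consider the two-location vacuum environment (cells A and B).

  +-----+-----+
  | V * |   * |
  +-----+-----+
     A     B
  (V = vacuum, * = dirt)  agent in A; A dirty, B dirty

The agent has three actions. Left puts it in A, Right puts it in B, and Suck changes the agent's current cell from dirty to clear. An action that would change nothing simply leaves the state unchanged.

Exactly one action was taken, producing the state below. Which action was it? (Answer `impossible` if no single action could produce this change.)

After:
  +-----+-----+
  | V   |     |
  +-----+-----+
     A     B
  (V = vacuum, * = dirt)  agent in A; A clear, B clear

try  Left: (A; A:dirty, B:dirty)
try Right: (B; A:dirty, B:dirty)
try  Suck: (A; A:clear, B:dirty)
no single action produces the after-state

impossible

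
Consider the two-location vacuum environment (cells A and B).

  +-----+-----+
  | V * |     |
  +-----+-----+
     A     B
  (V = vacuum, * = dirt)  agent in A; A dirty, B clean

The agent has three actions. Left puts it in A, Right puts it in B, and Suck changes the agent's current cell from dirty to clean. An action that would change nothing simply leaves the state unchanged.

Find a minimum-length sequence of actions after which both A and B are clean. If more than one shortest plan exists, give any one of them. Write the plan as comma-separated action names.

Suck

[1] after Suck: in A — A clean, B clean
min 1: A is dirty, one Suck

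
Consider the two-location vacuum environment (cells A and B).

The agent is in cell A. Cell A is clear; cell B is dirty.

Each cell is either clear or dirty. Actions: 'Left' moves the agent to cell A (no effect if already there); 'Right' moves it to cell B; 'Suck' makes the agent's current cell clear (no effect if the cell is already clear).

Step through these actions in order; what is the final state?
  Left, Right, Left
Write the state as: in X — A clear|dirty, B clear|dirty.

Left (#1): in A — A clear, B dirty
Right (#2): in B — A clear, B dirty
Left (#3): in A — A clear, B dirty

in A — A clear, B dirty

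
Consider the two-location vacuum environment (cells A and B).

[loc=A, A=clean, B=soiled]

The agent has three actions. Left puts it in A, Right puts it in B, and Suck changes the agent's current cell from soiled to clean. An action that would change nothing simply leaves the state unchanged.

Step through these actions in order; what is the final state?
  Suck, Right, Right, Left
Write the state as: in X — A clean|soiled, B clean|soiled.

in A — A clean, B soiled

t=1 Suck ⇒ in A — A clean, B soiled
t=2 Right ⇒ in B — A clean, B soiled
t=3 Right ⇒ in B — A clean, B soiled
t=4 Left ⇒ in A — A clean, B soiled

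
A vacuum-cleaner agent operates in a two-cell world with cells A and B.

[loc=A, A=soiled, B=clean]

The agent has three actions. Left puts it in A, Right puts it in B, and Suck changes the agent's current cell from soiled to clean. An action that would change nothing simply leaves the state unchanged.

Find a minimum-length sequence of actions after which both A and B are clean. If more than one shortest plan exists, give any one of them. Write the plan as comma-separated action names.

Suck

1. Suck → <A|clean|clean>
min 1: A is soiled, one Suck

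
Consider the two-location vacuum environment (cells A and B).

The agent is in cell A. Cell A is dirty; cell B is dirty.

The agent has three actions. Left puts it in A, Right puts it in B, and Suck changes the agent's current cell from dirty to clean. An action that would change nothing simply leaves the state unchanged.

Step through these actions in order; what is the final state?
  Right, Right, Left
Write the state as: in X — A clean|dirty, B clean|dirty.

in A — A dirty, B dirty

t=1 Right ⇒ in B — A dirty, B dirty
t=2 Right ⇒ in B — A dirty, B dirty
t=3 Left ⇒ in A — A dirty, B dirty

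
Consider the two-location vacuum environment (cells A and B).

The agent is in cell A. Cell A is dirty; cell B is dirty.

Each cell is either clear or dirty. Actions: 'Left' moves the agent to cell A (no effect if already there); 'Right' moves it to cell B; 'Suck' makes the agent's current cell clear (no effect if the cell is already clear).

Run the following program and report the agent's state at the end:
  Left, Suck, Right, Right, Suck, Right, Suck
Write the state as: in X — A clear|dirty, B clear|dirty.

step 1/7 (Left): in A — A dirty, B dirty
step 2/7 (Suck): in A — A clear, B dirty
step 3/7 (Right): in B — A clear, B dirty
step 4/7 (Right): in B — A clear, B dirty
step 5/7 (Suck): in B — A clear, B clear
step 6/7 (Right): in B — A clear, B clear
step 7/7 (Suck): in B — A clear, B clear

in B — A clear, B clear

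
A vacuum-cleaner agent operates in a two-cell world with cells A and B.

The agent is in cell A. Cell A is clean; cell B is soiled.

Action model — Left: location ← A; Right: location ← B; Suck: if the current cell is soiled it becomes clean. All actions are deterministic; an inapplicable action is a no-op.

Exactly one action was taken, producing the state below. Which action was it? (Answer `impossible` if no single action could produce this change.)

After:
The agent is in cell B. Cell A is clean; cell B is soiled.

Right

try  Left: (A; A:clean, B:soiled)
try Right: (B; A:clean, B:soiled)  ← match
try  Suck: (A; A:clean, B:soiled)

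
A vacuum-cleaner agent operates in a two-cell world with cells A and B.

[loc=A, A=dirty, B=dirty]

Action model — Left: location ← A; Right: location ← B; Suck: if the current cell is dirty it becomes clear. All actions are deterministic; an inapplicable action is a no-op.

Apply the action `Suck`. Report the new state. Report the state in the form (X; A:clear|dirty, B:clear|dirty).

start: (A; A:dirty, B:dirty)
1. Suck → (A; A:clear, B:dirty)

(A; A:clear, B:dirty)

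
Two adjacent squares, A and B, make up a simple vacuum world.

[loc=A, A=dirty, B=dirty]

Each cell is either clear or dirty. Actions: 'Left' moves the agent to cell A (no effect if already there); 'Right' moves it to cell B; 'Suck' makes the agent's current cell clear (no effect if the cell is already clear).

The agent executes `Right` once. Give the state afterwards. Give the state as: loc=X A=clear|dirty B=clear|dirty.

loc=B A=dirty B=dirty

start: loc=A A=dirty B=dirty
step 1/1 (Right): loc=B A=dirty B=dirty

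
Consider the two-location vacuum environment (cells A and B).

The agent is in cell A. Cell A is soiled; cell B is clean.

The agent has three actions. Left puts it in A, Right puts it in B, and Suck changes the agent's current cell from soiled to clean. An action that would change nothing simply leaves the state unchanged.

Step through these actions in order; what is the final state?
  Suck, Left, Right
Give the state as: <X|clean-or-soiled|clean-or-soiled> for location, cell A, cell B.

1. Suck → <A|clean|clean>
2. Left → <A|clean|clean>
3. Right → <B|clean|clean>

<B|clean|clean>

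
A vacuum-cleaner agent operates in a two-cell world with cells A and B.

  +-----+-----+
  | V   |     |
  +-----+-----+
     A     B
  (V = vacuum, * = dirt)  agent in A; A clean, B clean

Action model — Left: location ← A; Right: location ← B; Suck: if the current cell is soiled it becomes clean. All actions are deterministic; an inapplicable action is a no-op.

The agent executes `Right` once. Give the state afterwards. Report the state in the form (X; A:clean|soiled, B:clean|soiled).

start: (A; A:clean, B:clean)
1. Right → (B; A:clean, B:clean)

(B; A:clean, B:clean)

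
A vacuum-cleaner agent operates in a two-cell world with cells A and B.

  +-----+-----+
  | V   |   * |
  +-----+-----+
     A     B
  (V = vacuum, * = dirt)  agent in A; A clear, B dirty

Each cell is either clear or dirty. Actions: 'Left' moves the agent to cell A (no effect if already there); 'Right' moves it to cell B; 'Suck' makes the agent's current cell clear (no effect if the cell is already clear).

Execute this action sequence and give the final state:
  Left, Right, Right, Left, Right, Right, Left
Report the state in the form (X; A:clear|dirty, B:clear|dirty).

(A; A:clear, B:dirty)

1. Left → (A; A:clear, B:dirty)
2. Right → (B; A:clear, B:dirty)
3. Right → (B; A:clear, B:dirty)
4. Left → (A; A:clear, B:dirty)
5. Right → (B; A:clear, B:dirty)
6. Right → (B; A:clear, B:dirty)
7. Left → (A; A:clear, B:dirty)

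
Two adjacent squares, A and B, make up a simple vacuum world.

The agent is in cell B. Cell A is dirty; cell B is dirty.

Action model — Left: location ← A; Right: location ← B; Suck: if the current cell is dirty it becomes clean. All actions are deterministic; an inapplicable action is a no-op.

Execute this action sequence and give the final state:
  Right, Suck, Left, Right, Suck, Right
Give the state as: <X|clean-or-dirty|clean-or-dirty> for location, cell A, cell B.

Right (#1): <B|dirty|dirty>
Suck (#2): <B|dirty|clean>
Left (#3): <A|dirty|clean>
Right (#4): <B|dirty|clean>
Suck (#5): <B|dirty|clean>
Right (#6): <B|dirty|clean>

<B|dirty|clean>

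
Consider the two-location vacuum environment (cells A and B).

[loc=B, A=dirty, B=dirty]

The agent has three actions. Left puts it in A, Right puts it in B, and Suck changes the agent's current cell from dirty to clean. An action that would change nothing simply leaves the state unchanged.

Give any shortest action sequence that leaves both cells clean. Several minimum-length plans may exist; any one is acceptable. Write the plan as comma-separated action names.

[1] after Suck: loc=B A=dirty B=clean
[2] after Left: loc=A A=dirty B=clean
[3] after Suck: loc=A A=clean B=clean
min 3: Suck B + move + Suck A

Suck, Left, Suck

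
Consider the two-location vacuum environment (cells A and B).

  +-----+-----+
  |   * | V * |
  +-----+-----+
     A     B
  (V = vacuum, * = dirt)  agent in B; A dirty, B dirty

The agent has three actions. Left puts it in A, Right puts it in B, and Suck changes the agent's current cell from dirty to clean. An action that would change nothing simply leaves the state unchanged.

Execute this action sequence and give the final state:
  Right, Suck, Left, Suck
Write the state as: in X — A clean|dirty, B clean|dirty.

in A — A clean, B clean

Right (#1): in B — A dirty, B dirty
Suck (#2): in B — A dirty, B clean
Left (#3): in A — A dirty, B clean
Suck (#4): in A — A clean, B clean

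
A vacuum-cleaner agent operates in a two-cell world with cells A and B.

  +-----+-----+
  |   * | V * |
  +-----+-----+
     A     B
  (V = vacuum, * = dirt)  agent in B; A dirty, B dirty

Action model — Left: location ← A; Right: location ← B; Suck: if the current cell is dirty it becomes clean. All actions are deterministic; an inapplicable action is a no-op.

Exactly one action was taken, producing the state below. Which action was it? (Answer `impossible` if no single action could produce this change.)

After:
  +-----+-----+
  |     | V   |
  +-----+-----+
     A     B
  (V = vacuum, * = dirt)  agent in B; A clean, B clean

try  Left: in A — A dirty, B dirty
try Right: in B — A dirty, B dirty
try  Suck: in B — A dirty, B clean
no single action produces the after-state

impossible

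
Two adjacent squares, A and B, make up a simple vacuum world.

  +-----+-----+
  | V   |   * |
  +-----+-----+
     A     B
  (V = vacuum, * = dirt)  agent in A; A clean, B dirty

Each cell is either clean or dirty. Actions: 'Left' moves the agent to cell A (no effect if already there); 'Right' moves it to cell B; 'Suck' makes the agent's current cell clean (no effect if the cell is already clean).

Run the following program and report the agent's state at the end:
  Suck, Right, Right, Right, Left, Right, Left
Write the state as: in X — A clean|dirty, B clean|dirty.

in A — A clean, B dirty

[1] after Suck: in A — A clean, B dirty
[2] after Right: in B — A clean, B dirty
[3] after Right: in B — A clean, B dirty
[4] after Right: in B — A clean, B dirty
[5] after Left: in A — A clean, B dirty
[6] after Right: in B — A clean, B dirty
[7] after Left: in A — A clean, B dirty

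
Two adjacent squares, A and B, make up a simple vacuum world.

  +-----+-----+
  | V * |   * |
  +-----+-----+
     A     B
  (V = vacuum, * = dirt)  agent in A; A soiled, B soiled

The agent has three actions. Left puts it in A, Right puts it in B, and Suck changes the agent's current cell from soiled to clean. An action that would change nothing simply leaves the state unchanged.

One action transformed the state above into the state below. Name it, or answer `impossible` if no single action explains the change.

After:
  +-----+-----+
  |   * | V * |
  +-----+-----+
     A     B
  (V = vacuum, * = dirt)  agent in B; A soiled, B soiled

try  Left: loc=A A=soiled B=soiled
try Right: loc=B A=soiled B=soiled  ← match
try  Suck: loc=A A=clean B=soiled

Right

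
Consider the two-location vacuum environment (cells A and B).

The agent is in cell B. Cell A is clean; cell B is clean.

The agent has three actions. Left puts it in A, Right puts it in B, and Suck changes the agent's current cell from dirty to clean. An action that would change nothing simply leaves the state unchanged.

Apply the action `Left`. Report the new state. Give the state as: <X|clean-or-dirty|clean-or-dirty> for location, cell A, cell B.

start: <B|clean|clean>
[1] after Left: <A|clean|clean>

<A|clean|clean>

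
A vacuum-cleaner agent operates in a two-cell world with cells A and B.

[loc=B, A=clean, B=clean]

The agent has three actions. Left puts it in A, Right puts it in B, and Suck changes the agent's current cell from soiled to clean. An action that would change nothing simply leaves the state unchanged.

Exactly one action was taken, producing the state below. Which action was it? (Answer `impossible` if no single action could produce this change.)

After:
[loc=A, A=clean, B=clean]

Left

try  Left: (A; A:clean, B:clean)  ← match
try Right: (B; A:clean, B:clean)
try  Suck: (B; A:clean, B:clean)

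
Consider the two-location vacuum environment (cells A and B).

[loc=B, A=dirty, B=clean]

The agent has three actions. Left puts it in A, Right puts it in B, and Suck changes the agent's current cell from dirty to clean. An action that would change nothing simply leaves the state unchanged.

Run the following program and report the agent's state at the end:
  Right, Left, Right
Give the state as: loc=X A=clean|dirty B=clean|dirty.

loc=B A=dirty B=clean

1) do Right; now loc=B A=dirty B=clean
2) do Left; now loc=A A=dirty B=clean
3) do Right; now loc=B A=dirty B=clean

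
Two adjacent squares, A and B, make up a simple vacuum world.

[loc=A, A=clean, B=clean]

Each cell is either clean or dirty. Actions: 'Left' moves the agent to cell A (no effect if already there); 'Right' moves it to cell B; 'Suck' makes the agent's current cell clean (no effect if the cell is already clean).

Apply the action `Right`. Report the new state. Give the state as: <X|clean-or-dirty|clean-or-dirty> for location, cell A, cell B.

<B|clean|clean>

start: <A|clean|clean>
[1] after Right: <B|clean|clean>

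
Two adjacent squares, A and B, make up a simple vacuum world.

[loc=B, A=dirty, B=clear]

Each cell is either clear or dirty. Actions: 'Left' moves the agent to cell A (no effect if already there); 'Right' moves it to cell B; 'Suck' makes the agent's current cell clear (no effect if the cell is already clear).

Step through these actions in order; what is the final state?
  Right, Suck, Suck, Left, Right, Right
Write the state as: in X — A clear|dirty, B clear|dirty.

in B — A dirty, B clear

t=1 Right ⇒ in B — A dirty, B clear
t=2 Suck ⇒ in B — A dirty, B clear
t=3 Suck ⇒ in B — A dirty, B clear
t=4 Left ⇒ in A — A dirty, B clear
t=5 Right ⇒ in B — A dirty, B clear
t=6 Right ⇒ in B — A dirty, B clear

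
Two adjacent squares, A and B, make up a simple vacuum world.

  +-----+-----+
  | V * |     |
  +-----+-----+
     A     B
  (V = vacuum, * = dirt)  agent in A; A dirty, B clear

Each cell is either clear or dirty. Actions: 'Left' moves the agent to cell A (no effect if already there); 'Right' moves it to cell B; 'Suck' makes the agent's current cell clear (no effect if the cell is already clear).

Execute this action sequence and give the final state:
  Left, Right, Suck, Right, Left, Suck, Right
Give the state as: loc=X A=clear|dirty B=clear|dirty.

Left (#1): loc=A A=dirty B=clear
Right (#2): loc=B A=dirty B=clear
Suck (#3): loc=B A=dirty B=clear
Right (#4): loc=B A=dirty B=clear
Left (#5): loc=A A=dirty B=clear
Suck (#6): loc=A A=clear B=clear
Right (#7): loc=B A=clear B=clear

loc=B A=clear B=clear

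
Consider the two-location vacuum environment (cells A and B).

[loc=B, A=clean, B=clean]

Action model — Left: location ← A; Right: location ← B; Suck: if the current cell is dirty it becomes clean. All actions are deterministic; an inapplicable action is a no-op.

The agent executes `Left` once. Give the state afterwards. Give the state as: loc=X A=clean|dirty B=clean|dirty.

start: loc=B A=clean B=clean
Left (#1): loc=A A=clean B=clean

loc=A A=clean B=clean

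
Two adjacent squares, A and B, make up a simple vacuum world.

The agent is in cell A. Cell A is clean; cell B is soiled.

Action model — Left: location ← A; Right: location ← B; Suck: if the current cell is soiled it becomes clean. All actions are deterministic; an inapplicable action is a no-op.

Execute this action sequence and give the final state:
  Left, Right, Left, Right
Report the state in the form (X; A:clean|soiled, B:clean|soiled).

t=1 Left ⇒ (A; A:clean, B:soiled)
t=2 Right ⇒ (B; A:clean, B:soiled)
t=3 Left ⇒ (A; A:clean, B:soiled)
t=4 Right ⇒ (B; A:clean, B:soiled)

(B; A:clean, B:soiled)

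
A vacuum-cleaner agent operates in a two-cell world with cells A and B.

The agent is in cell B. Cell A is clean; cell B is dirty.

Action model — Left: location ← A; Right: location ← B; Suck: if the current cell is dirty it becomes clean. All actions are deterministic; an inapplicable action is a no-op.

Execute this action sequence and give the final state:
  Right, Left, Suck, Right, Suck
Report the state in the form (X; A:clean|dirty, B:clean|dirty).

step 1/5 (Right): (B; A:clean, B:dirty)
step 2/5 (Left): (A; A:clean, B:dirty)
step 3/5 (Suck): (A; A:clean, B:dirty)
step 4/5 (Right): (B; A:clean, B:dirty)
step 5/5 (Suck): (B; A:clean, B:clean)

(B; A:clean, B:clean)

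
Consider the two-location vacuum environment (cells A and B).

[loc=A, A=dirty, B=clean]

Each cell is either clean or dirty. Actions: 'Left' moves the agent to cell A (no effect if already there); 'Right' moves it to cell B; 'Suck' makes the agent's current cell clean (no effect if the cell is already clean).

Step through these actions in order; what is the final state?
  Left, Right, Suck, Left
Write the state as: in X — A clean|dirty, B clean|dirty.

Left (#1): in A — A dirty, B clean
Right (#2): in B — A dirty, B clean
Suck (#3): in B — A dirty, B clean
Left (#4): in A — A dirty, B clean

in A — A dirty, B clean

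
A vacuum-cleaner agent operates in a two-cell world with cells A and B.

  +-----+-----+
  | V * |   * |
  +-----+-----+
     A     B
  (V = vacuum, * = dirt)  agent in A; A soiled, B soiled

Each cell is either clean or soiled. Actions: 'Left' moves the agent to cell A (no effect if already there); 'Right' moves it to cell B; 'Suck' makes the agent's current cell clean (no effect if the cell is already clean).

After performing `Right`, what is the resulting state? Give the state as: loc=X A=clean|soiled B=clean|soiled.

loc=B A=soiled B=soiled

start: loc=A A=soiled B=soiled
Right (#1): loc=B A=soiled B=soiled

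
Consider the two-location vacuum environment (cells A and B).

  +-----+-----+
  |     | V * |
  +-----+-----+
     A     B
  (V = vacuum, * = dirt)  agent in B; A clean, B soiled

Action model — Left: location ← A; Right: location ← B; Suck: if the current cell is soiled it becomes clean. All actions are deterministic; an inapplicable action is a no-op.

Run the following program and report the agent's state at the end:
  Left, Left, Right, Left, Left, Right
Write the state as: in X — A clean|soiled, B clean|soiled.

in B — A clean, B soiled

t=1 Left ⇒ in A — A clean, B soiled
t=2 Left ⇒ in A — A clean, B soiled
t=3 Right ⇒ in B — A clean, B soiled
t=4 Left ⇒ in A — A clean, B soiled
t=5 Left ⇒ in A — A clean, B soiled
t=6 Right ⇒ in B — A clean, B soiled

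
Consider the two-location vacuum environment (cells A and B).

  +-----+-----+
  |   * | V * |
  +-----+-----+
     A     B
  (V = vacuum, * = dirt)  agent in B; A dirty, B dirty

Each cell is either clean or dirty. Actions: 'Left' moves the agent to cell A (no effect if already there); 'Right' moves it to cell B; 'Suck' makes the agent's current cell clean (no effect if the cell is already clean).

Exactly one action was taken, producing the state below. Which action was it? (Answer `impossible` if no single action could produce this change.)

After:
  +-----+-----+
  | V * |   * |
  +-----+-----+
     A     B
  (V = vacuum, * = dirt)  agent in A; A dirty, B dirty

Left

try  Left: loc=A A=dirty B=dirty  ← match
try Right: loc=B A=dirty B=dirty
try  Suck: loc=B A=dirty B=clean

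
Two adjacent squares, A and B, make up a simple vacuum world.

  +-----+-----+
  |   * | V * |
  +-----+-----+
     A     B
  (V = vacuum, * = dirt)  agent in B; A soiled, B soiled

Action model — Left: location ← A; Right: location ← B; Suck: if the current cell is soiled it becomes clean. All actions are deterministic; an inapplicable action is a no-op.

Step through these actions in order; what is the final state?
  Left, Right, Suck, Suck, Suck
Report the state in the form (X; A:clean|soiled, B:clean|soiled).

[1] after Left: (A; A:soiled, B:soiled)
[2] after Right: (B; A:soiled, B:soiled)
[3] after Suck: (B; A:soiled, B:clean)
[4] after Suck: (B; A:soiled, B:clean)
[5] after Suck: (B; A:soiled, B:clean)

(B; A:soiled, B:clean)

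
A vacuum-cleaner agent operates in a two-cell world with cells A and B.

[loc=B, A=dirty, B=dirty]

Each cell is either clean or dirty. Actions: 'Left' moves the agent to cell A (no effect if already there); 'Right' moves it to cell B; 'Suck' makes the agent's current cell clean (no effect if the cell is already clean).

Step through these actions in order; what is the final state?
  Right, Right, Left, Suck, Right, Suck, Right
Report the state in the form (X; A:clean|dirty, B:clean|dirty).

(B; A:clean, B:clean)

t=1 Right ⇒ (B; A:dirty, B:dirty)
t=2 Right ⇒ (B; A:dirty, B:dirty)
t=3 Left ⇒ (A; A:dirty, B:dirty)
t=4 Suck ⇒ (A; A:clean, B:dirty)
t=5 Right ⇒ (B; A:clean, B:dirty)
t=6 Suck ⇒ (B; A:clean, B:clean)
t=7 Right ⇒ (B; A:clean, B:clean)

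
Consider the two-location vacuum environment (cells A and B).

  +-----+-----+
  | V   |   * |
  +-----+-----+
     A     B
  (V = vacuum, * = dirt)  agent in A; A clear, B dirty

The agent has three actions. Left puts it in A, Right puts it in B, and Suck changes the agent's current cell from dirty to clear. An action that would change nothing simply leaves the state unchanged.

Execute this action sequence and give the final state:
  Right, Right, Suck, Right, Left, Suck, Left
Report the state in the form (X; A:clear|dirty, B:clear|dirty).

(A; A:clear, B:clear)

1. Right → (B; A:clear, B:dirty)
2. Right → (B; A:clear, B:dirty)
3. Suck → (B; A:clear, B:clear)
4. Right → (B; A:clear, B:clear)
5. Left → (A; A:clear, B:clear)
6. Suck → (A; A:clear, B:clear)
7. Left → (A; A:clear, B:clear)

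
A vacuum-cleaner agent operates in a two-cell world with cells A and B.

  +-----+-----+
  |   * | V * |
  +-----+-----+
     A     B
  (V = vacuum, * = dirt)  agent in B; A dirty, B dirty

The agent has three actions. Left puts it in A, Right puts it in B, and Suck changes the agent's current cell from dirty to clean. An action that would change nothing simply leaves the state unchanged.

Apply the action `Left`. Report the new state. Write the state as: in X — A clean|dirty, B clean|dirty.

in A — A dirty, B dirty

start: in B — A dirty, B dirty
step 1/1 (Left): in A — A dirty, B dirty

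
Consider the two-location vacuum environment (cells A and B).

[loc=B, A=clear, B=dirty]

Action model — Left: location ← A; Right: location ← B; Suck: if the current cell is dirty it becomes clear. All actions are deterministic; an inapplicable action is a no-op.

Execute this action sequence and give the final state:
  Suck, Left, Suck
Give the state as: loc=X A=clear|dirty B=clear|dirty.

loc=A A=clear B=clear

1. Suck → loc=B A=clear B=clear
2. Left → loc=A A=clear B=clear
3. Suck → loc=A A=clear B=clear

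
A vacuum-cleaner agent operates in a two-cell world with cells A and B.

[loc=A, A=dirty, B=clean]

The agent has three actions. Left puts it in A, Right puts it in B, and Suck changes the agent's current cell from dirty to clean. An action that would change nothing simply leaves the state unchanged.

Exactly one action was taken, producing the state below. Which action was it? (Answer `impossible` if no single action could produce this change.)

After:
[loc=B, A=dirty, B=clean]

try  Left: loc=A A=dirty B=clean
try Right: loc=B A=dirty B=clean  ← match
try  Suck: loc=A A=clean B=clean

Right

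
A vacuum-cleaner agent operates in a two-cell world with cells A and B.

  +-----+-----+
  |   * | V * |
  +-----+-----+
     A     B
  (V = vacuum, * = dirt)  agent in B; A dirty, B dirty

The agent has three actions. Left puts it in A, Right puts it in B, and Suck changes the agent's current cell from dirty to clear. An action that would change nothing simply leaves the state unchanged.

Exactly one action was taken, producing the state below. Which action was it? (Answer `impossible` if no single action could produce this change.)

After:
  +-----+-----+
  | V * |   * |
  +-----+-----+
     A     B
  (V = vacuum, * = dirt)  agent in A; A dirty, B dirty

Left

try  Left: <A|dirty|dirty>  ← match
try Right: <B|dirty|dirty>
try  Suck: <B|dirty|clear>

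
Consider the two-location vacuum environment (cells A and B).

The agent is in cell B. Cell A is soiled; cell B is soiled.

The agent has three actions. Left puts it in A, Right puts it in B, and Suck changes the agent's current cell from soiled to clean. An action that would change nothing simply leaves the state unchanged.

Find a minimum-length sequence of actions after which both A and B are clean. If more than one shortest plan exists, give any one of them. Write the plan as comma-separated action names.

1. Suck → (B; A:soiled, B:clean)
2. Left → (A; A:soiled, B:clean)
3. Suck → (A; A:clean, B:clean)
min 3: Suck B + move + Suck A

Suck, Left, Suck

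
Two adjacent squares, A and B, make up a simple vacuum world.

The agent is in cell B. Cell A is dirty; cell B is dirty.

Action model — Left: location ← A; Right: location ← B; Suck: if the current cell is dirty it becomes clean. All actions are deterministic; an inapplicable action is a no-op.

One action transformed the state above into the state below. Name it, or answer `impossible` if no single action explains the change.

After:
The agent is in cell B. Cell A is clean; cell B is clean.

try  Left: in A — A dirty, B dirty
try Right: in B — A dirty, B dirty
try  Suck: in B — A dirty, B clean
no single action produces the after-state

impossible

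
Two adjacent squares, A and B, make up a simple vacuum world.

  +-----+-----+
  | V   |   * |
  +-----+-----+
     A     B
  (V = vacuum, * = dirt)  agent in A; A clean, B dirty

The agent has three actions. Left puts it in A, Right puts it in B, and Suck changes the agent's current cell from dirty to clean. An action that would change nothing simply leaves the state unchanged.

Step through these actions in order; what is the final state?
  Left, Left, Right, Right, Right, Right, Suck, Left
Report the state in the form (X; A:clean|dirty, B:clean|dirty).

(A; A:clean, B:clean)

1) do Left; now (A; A:clean, B:dirty)
2) do Left; now (A; A:clean, B:dirty)
3) do Right; now (B; A:clean, B:dirty)
4) do Right; now (B; A:clean, B:dirty)
5) do Right; now (B; A:clean, B:dirty)
6) do Right; now (B; A:clean, B:dirty)
7) do Suck; now (B; A:clean, B:clean)
8) do Left; now (A; A:clean, B:clean)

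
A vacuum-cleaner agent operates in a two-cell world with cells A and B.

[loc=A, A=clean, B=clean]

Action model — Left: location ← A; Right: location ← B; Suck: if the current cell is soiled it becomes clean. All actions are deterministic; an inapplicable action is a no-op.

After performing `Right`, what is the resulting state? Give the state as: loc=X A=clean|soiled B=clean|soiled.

loc=B A=clean B=clean

start: loc=A A=clean B=clean
t=1 Right ⇒ loc=B A=clean B=clean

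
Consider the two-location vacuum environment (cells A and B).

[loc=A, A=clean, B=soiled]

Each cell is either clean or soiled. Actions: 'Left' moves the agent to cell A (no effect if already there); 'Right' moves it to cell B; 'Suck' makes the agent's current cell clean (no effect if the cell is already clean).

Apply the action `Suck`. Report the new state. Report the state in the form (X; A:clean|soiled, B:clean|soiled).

(A; A:clean, B:soiled)

start: (A; A:clean, B:soiled)
[1] after Suck: (A; A:clean, B:soiled)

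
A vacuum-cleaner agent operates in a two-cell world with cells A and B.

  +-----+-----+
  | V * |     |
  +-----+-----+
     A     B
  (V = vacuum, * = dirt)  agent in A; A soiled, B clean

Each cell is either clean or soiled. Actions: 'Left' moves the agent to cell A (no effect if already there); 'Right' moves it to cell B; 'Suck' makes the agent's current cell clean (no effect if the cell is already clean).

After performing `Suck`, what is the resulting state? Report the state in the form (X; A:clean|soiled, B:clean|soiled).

start: (A; A:soiled, B:clean)
step 1/1 (Suck): (A; A:clean, B:clean)

(A; A:clean, B:clean)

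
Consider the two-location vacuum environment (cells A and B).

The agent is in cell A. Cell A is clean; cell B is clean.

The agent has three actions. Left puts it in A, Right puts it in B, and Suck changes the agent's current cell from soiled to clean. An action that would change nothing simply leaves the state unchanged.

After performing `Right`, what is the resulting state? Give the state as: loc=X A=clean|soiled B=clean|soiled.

start: loc=A A=clean B=clean
step 1/1 (Right): loc=B A=clean B=clean

loc=B A=clean B=clean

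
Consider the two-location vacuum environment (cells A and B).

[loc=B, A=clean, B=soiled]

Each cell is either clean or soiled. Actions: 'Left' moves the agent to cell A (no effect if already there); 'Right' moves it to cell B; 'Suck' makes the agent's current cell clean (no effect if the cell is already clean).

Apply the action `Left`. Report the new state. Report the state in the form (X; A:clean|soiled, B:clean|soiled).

(A; A:clean, B:soiled)

start: (B; A:clean, B:soiled)
Left (#1): (A; A:clean, B:soiled)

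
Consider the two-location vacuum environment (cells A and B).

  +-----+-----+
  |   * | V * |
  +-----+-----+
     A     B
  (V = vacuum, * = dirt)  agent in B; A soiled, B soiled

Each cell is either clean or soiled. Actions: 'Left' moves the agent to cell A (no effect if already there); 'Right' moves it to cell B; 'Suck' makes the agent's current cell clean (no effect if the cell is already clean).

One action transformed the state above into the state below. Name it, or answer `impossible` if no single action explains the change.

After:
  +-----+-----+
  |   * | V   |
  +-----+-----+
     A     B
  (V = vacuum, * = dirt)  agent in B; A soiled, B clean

try  Left: <A|soiled|soiled>
try Right: <B|soiled|soiled>
try  Suck: <B|soiled|clean>  ← match

Suck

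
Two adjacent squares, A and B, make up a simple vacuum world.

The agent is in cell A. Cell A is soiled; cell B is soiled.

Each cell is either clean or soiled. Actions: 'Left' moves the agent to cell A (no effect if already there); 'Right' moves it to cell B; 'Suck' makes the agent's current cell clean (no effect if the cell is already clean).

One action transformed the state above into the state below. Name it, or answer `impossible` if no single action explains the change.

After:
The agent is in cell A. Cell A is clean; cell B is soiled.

try  Left: <A|soiled|soiled>
try Right: <B|soiled|soiled>
try  Suck: <A|clean|soiled>  ← match

Suck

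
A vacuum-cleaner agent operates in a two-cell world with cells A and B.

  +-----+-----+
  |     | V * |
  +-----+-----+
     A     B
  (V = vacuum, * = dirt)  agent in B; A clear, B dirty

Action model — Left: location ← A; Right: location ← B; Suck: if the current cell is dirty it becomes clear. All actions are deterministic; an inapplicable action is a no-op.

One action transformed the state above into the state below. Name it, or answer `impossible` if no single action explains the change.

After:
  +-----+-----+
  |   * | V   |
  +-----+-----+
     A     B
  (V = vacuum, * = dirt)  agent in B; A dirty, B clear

try  Left: loc=A A=clear B=dirty
try Right: loc=B A=clear B=dirty
try  Suck: loc=B A=clear B=clear
no single action produces the after-state

impossible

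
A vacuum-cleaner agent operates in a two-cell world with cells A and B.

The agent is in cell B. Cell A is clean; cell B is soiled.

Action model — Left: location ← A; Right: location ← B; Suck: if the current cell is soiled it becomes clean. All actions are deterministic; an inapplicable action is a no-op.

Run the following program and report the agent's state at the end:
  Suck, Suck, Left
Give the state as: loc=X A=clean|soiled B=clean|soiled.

loc=A A=clean B=clean

t=1 Suck ⇒ loc=B A=clean B=clean
t=2 Suck ⇒ loc=B A=clean B=clean
t=3 Left ⇒ loc=A A=clean B=clean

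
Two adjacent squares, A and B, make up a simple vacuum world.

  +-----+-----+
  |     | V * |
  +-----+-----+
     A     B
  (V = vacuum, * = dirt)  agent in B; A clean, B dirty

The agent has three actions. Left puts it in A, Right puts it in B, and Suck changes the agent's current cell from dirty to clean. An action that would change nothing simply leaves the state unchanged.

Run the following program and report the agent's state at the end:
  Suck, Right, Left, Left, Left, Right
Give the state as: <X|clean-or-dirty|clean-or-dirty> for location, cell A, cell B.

t=1 Suck ⇒ <B|clean|clean>
t=2 Right ⇒ <B|clean|clean>
t=3 Left ⇒ <A|clean|clean>
t=4 Left ⇒ <A|clean|clean>
t=5 Left ⇒ <A|clean|clean>
t=6 Right ⇒ <B|clean|clean>

<B|clean|clean>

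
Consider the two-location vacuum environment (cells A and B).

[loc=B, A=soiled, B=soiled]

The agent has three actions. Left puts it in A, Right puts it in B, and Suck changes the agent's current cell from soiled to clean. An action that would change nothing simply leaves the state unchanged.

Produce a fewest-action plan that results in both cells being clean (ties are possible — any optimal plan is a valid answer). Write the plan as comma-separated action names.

[1] after Suck: loc=B A=soiled B=clean
[2] after Left: loc=A A=soiled B=clean
[3] after Suck: loc=A A=clean B=clean
min 3: Suck B + move + Suck A

Suck, Left, Suck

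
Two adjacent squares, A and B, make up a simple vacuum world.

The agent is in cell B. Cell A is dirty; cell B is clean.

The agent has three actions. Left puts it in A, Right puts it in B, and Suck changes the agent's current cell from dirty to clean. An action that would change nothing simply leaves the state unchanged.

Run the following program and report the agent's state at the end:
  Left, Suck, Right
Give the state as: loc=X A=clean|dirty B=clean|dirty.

[1] after Left: loc=A A=dirty B=clean
[2] after Suck: loc=A A=clean B=clean
[3] after Right: loc=B A=clean B=clean

loc=B A=clean B=clean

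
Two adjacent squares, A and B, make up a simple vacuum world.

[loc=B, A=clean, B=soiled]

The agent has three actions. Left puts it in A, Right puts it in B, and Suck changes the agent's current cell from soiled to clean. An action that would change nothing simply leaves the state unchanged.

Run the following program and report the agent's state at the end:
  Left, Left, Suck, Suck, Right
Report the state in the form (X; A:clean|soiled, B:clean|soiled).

t=1 Left ⇒ (A; A:clean, B:soiled)
t=2 Left ⇒ (A; A:clean, B:soiled)
t=3 Suck ⇒ (A; A:clean, B:soiled)
t=4 Suck ⇒ (A; A:clean, B:soiled)
t=5 Right ⇒ (B; A:clean, B:soiled)

(B; A:clean, B:soiled)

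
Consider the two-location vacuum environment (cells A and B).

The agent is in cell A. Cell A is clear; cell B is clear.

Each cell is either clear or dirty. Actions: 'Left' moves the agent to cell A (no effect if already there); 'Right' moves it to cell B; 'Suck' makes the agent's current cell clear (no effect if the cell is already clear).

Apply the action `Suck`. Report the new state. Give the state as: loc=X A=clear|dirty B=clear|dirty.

loc=A A=clear B=clear

start: loc=A A=clear B=clear
step 1/1 (Suck): loc=A A=clear B=clear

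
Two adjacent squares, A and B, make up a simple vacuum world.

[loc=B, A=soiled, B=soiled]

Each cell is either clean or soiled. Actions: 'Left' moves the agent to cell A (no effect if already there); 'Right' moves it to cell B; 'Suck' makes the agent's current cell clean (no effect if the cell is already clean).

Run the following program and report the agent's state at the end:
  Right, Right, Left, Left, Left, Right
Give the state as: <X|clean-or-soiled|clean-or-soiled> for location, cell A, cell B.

1) do Right; now <B|soiled|soiled>
2) do Right; now <B|soiled|soiled>
3) do Left; now <A|soiled|soiled>
4) do Left; now <A|soiled|soiled>
5) do Left; now <A|soiled|soiled>
6) do Right; now <B|soiled|soiled>

<B|soiled|soiled>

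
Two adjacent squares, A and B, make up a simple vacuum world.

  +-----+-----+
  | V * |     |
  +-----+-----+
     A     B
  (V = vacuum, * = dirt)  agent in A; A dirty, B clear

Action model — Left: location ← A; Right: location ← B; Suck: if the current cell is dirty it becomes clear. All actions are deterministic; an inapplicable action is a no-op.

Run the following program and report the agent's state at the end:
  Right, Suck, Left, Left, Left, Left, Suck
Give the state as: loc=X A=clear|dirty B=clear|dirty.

loc=A A=clear B=clear

1) do Right; now loc=B A=dirty B=clear
2) do Suck; now loc=B A=dirty B=clear
3) do Left; now loc=A A=dirty B=clear
4) do Left; now loc=A A=dirty B=clear
5) do Left; now loc=A A=dirty B=clear
6) do Left; now loc=A A=dirty B=clear
7) do Suck; now loc=A A=clear B=clear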